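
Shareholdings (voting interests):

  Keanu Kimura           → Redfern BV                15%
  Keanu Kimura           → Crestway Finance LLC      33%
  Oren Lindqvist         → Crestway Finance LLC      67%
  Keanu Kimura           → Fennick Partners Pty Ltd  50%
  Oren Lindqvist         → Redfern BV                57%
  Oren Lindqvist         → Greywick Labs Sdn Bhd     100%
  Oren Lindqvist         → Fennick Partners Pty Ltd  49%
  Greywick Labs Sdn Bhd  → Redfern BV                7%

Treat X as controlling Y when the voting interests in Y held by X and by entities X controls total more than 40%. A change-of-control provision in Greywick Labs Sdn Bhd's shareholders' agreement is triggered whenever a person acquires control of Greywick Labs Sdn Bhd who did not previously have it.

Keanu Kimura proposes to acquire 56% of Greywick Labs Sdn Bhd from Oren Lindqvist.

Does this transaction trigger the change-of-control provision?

The purchase adds only to Keanu's holdings (Oren's stake shrinks), so Keanu is the only person who could newly come to control Greywick.
Keanu holds 50% of Fennick, so Keanu controls Fennick.
Neither Keanu nor any entity Keanu controls holds any voting interest in Greywick.
So before the transaction, Keanu does not control Greywick.
After the purchase, Keanu holds 56% of Greywick directly, and Oren's stake falls to 44%.
Keanu holds 56% of Greywick, so Keanu controls Greywick.
Keanu did not control Greywick before and does after, so the clause is triggered.

Yes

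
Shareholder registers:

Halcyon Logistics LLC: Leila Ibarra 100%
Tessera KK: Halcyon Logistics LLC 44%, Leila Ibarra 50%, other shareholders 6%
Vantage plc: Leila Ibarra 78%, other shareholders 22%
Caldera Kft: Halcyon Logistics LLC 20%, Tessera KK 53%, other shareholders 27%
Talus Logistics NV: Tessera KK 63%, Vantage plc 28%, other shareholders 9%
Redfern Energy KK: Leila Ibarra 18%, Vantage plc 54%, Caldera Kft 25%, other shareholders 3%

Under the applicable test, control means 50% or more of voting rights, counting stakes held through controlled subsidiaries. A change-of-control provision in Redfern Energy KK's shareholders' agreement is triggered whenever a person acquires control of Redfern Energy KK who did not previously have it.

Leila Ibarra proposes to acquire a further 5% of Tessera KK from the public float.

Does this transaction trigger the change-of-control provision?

The purchase changes only Leila's holdings, so Leila is the only person who could newly come to control Redfern.
Leila holds 78% of Vantage, so Leila controls Vantage.
Leila holds 100% of Halcyon, so Leila controls Halcyon.
Halcyon and Leila together hold 44% + 50% = 94% of Tessera, so Leila controls Tessera.
Halcyon and Tessera together hold 20% + 53% = 73% of Caldera, so Leila controls Caldera.
Leila and Vantage and Caldera together hold 18% + 54% + 25% = 97% of Redfern, so Leila controls Redfern.
So Leila already controls Redfern before the transaction.
After the purchase, Leila's direct stake in Tessera rises to 50% + 5% = 55%.
Leila controlled Redfern already, so this is not a new person acquiring control; every other person's position is unchanged or reduced.
No new person acquires control, so the clause is not triggered.

No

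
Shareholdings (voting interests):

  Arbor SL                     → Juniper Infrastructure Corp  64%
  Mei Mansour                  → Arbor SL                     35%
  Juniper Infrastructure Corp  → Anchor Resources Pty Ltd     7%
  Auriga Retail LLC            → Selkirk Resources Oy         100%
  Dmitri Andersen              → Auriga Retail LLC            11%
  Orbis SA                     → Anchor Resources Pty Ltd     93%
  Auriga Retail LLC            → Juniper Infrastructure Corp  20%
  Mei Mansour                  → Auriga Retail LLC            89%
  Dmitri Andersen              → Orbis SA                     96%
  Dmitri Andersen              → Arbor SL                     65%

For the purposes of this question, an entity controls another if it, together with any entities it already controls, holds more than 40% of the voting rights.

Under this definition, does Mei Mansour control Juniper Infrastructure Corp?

No

Mei holds 89% of Auriga, so Mei controls Auriga.
Auriga holds 100% of Selkirk, so Mei controls Selkirk.
In Juniper, Mei's side holds only 20%, not > 40%.
So Mei does not control Juniper.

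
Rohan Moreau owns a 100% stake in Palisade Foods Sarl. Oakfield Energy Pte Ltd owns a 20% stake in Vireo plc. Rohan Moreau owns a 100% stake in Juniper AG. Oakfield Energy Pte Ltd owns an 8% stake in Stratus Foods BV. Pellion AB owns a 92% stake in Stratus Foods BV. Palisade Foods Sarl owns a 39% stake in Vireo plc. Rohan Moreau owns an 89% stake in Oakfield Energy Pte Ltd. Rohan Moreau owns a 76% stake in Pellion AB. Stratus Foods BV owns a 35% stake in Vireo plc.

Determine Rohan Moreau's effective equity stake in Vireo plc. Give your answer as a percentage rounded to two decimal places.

Rohan reaches Vireo along 4 paths.
Via Palisade: 100% × 39% = 39%.
Via Oakfield: 89% × 20% = 17.8%.
Via Oakfield → Stratus: 89% × 8% × 35% = 2.492%.
Via Pellion → Stratus: 76% × 92% × 35% = 24.472%.
Total: 39% + 17.8% + 2.492% + 24.472% = 83.764%.
Rounded: 83.76%.

83.76%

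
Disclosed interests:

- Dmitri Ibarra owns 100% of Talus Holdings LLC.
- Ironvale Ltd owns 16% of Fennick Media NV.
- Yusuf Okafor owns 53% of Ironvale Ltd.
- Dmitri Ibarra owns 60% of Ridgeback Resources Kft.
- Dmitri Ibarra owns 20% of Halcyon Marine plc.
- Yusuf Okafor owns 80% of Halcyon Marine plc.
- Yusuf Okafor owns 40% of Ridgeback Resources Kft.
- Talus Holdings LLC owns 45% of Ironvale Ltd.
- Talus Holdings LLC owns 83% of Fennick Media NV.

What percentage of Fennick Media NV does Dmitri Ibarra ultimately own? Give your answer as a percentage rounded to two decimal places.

Dmitri reaches Fennick along 2 paths.
Via Talus: 100% × 83% = 83%.
Via Talus → Ironvale: 100% × 45% × 16% = 7.2%.
Total: 83% + 7.2% = 90.2%.
Rounded: 90.20%.

90.20%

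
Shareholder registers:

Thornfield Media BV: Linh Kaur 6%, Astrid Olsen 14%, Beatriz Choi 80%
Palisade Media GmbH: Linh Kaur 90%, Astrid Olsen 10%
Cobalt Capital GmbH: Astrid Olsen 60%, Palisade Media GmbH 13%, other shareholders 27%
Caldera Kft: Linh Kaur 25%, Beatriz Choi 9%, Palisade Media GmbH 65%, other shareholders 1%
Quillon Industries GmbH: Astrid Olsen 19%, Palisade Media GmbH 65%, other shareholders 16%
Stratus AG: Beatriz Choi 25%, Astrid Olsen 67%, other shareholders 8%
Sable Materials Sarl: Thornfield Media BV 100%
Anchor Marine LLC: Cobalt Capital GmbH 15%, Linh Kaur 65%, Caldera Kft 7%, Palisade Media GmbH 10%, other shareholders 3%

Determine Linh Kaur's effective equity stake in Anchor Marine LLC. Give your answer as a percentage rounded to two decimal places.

Linh reaches Anchor along 5 paths.
Via Palisade → Cobalt: 90% × 13% × 15% = 1.755%.
Direct stake: 65% = 65%.
Via Caldera: 25% × 7% = 1.75%.
Via Palisade → Caldera: 90% × 65% × 7% = 4.095%.
Via Palisade: 90% × 10% = 9%.
Total: 1.755% + 65% + 1.75% + 4.095% + 9% = 81.6%.
Rounded: 81.60%.

81.60%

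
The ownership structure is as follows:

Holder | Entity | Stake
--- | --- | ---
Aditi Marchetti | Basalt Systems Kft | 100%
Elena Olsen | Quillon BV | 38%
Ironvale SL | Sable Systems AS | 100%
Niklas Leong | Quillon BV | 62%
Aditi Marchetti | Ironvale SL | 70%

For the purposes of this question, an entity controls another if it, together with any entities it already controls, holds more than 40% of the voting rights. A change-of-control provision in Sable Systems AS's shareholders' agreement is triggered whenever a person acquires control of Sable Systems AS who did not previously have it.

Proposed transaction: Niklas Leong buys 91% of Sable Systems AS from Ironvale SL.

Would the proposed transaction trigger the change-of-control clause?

Yes

The purchase adds only to Niklas's holdings (Ironvale's stake shrinks), so Niklas is the only person who could newly come to control Sable.
Niklas holds 62% of Quillon, so Niklas controls Quillon.
Neither Niklas nor any entity Niklas controls holds any voting interest in Sable.
So before the transaction, Niklas does not control Sable.
After the purchase, Niklas holds 91% of Sable directly, and Ironvale's stake falls to 9%.
Niklas holds 91% of Sable, so Niklas controls Sable.
Niklas did not control Sable before and does after, so the clause is triggered.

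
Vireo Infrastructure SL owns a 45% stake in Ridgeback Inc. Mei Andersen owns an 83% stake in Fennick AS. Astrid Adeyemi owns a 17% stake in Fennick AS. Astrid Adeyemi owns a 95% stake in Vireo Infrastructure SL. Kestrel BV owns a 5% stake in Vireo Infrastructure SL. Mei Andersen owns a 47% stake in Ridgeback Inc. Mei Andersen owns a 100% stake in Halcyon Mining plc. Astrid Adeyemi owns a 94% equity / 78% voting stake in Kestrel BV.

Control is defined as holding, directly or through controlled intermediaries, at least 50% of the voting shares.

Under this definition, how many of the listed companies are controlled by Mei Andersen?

2

Mei holds 100% of Halcyon, so Mei controls Halcyon.
Mei holds 83% of Fennick, so Mei controls Fennick.
No other company's threshold is met.
Mei controls 2 companies.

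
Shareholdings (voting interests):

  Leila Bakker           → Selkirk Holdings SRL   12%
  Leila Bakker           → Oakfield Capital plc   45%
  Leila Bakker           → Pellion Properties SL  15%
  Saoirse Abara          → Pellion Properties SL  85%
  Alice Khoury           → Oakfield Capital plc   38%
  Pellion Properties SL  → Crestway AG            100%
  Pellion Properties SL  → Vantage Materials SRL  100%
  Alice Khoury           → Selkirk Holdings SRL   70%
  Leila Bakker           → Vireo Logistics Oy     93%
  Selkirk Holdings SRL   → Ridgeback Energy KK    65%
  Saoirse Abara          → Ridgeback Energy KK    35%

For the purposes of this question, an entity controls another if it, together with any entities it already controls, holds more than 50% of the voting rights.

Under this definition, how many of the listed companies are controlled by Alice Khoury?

2

Alice holds 70% of Selkirk, so Alice controls Selkirk.
Selkirk holds 65% of Ridgeback, so Alice controls Ridgeback.
No other company's threshold is met.
Alice controls 2 companies.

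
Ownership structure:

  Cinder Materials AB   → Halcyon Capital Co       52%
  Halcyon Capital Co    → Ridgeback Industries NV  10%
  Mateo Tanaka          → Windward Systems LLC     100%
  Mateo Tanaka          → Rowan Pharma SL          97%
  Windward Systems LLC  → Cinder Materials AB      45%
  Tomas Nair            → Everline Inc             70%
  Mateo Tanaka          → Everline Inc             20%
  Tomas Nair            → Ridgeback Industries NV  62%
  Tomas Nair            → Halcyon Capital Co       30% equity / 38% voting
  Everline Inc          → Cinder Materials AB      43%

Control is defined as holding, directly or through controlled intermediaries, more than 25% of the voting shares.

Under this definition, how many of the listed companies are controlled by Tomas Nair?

4

Tomas holds 70% of Everline, so Tomas controls Everline.
Everline holds 43% of Cinder, so Tomas controls Cinder.
Tomas and Cinder together hold 38% + 52% = 90% of Halcyon, so Tomas controls Halcyon.
Tomas and Halcyon together hold 62% + 10% = 72% of Ridgeback, so Tomas controls Ridgeback.
No other company's threshold is met.
Tomas controls 4 companies.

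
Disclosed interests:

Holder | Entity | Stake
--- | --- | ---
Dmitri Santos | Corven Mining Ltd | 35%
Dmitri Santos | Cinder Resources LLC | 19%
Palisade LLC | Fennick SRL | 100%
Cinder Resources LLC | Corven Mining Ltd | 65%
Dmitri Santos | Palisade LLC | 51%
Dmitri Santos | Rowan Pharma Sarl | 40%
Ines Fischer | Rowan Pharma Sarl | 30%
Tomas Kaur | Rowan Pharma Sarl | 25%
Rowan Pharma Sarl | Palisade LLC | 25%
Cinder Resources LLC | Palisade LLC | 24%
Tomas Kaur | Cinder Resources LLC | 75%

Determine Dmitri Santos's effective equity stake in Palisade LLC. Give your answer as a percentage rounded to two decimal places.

Dmitri reaches Palisade along 3 paths.
Direct stake: 51% = 51%.
Via Cinder: 19% × 24% = 4.56%.
Via Rowan: 40% × 25% = 10%.
Total: 51% + 4.56% + 10% = 65.56%.

65.56%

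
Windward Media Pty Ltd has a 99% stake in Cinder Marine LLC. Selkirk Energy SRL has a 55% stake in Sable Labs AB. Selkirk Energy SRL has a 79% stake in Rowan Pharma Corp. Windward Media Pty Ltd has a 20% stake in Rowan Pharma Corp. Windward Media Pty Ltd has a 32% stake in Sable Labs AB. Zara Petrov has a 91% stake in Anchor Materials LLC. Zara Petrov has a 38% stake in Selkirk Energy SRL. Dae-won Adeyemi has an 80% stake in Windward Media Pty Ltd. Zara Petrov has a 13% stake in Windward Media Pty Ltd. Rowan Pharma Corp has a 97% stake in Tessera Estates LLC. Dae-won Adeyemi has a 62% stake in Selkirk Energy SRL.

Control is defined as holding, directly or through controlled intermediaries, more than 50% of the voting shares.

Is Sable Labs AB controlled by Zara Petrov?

No

Zara holds 91% of Anchor, so Zara controls Anchor.
Neither Zara nor any entity Zara controls holds any voting interest in Sable.
So Zara does not control Sable.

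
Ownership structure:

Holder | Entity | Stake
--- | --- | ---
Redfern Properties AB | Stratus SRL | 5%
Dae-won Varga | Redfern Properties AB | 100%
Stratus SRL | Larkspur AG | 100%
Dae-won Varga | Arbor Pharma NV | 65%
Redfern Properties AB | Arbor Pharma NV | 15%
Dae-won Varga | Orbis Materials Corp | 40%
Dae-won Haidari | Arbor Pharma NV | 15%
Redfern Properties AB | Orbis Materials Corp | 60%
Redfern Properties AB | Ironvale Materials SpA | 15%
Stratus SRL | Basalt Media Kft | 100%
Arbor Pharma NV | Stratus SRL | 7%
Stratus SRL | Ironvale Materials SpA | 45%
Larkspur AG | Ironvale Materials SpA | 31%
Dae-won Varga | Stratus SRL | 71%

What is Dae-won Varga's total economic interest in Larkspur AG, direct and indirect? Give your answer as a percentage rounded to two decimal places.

Dae-won Varga reaches Larkspur along 4 paths.
Via Stratus: 71% × 100% = 71%.
Via Redfern → Stratus: 100% × 5% × 100% = 5%.
Via Arbor → Stratus: 65% × 7% × 100% = 4.55%.
Via Redfern → Arbor → Stratus: 100% × 15% × 7% × 100% = 1.05%.
Total: 71% + 5% + 4.55% + 1.05% = 81.6%.
Rounded: 81.60%.

81.60%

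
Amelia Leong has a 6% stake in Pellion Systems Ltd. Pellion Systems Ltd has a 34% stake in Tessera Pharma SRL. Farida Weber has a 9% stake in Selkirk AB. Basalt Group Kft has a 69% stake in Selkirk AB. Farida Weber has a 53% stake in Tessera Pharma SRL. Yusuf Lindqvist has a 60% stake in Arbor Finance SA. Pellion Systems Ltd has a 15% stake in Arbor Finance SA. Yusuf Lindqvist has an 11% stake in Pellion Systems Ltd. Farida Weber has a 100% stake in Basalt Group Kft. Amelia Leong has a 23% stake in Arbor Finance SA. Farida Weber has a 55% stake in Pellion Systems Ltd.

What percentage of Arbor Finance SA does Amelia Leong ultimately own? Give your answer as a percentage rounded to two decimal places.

Amelia reaches Arbor along 2 paths.
Via Pellion: 6% × 15% = 0.9%.
Direct stake: 23% = 23%.
Total: 0.9% + 23% = 23.9%.
Rounded: 23.90%.

23.90%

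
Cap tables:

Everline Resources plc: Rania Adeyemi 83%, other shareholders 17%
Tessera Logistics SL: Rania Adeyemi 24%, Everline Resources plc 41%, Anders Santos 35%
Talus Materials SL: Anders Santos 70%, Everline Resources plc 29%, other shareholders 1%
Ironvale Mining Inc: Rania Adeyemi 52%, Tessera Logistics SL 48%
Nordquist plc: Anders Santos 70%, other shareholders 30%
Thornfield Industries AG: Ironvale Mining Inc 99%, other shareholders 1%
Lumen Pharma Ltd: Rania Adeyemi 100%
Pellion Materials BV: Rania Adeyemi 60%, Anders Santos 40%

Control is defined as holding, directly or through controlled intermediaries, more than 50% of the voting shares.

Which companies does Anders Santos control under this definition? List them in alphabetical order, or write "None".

Anders holds 70% of Talus, so Anders controls Talus.
Anders holds 70% of Nordquist, so Anders controls Nordquist.
No other company's threshold is met.

Nordquist plc, Talus Materials SL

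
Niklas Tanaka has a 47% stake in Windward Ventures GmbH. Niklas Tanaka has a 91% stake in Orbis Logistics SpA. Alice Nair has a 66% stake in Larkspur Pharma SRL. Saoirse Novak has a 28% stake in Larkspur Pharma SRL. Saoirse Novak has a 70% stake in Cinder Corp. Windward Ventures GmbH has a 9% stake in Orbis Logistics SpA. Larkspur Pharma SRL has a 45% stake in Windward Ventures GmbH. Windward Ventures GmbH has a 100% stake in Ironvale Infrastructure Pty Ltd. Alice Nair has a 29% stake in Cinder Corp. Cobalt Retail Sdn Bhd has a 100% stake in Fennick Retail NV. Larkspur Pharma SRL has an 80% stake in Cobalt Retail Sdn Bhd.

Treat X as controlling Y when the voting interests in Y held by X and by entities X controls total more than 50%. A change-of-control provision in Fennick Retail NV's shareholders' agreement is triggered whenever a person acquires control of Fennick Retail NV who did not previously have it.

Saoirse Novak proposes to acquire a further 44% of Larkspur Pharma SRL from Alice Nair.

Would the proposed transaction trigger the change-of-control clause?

The purchase adds only to Saoirse's holdings (Alice's stake shrinks), so Saoirse is the only person who could newly come to control Fennick.
Saoirse holds 70% of Cinder, so Saoirse controls Cinder.
Neither Saoirse nor any entity Saoirse controls holds any voting interest in Fennick.
So before the transaction, Saoirse does not control Fennick.
After the purchase, Saoirse's direct stake in Larkspur rises to 28% + 44% = 72%, and Alice's stake falls to 22%.
Saoirse holds 72% of Larkspur, so Saoirse controls Larkspur.
Larkspur holds 80% of Cobalt, so Saoirse controls Cobalt.
Cobalt holds 100% of Fennick, so Saoirse controls Fennick.
Saoirse did not control Fennick before and does after, so the clause is triggered.

Yes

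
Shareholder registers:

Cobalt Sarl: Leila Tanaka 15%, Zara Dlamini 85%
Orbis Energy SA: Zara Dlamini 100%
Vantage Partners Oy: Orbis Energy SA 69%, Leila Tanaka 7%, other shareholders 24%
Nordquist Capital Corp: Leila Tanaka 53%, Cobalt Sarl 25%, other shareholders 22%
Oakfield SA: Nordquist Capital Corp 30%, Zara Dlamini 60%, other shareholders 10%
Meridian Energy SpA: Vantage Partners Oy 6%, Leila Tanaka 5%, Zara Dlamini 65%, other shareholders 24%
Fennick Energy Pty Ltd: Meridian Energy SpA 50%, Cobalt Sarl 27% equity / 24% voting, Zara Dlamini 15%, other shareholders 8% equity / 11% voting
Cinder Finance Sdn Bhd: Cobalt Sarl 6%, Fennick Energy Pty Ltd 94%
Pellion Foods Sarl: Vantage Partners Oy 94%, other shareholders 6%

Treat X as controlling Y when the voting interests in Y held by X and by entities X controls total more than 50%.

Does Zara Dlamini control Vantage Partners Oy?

Zara holds 100% of Orbis, so Zara controls Orbis.
Orbis holds 69% of Vantage, so Zara controls Vantage.

Yes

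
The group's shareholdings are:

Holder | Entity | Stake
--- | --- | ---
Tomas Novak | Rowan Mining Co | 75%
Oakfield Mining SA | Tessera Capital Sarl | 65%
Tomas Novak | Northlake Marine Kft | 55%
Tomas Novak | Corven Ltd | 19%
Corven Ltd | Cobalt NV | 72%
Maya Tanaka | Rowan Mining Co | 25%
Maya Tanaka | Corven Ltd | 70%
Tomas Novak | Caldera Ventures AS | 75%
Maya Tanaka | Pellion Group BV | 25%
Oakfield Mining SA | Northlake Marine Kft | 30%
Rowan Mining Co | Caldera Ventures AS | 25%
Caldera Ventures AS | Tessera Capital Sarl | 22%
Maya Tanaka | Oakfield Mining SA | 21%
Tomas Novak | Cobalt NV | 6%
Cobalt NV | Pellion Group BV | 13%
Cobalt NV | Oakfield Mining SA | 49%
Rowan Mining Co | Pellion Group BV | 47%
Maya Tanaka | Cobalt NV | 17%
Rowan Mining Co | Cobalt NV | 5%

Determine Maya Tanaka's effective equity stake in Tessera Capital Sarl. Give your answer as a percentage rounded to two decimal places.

36.89%

Maya reaches Tessera along 5 paths.
Via Oakfield: 21% × 65% = 13.65%.
Via Corven → Cobalt → Oakfield: 70% × 72% × 49% × 65% = 16.0524%.
Via Rowan → Cobalt → Oakfield: 25% × 5% × 49% × 65% = 0.398125%.
Via Cobalt → Oakfield: 17% × 49% × 65% = 5.4145%.
Via Rowan → Caldera: 25% × 25% × 22% = 1.375%.
Total: 13.65% + 16.0524% + 0.398125% + 5.4145% + 1.375% = 36.890025%.
Rounded: 36.89%.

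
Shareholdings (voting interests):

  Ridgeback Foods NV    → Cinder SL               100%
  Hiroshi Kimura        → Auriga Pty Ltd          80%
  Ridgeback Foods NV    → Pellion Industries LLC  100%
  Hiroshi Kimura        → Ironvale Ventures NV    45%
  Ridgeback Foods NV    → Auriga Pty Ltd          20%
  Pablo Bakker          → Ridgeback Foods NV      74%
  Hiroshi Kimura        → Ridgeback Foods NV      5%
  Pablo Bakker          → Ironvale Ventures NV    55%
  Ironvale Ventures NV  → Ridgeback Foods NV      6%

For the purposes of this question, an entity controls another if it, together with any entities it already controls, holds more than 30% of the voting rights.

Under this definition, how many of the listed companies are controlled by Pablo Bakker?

4

Pablo holds 55% of Ironvale, so Pablo controls Ironvale.
Pablo and Ironvale together hold 74% + 6% = 80% of Ridgeback, so Pablo controls Ridgeback.
Ridgeback holds 100% of Pellion, so Pablo controls Pellion.
Ridgeback holds 100% of Cinder, so Pablo controls Cinder.
No other company's threshold is met.
Pablo controls 4 companies.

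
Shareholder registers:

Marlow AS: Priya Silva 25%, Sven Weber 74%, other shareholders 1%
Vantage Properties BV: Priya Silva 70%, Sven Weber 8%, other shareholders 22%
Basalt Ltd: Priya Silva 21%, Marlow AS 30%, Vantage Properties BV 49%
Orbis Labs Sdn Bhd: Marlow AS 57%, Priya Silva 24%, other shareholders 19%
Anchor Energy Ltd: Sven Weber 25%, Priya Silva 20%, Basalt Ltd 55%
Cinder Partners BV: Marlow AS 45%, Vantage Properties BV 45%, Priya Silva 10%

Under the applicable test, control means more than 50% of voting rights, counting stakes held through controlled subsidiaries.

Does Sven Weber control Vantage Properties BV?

No

Sven holds 74% of Marlow, so Sven controls Marlow.
Marlow holds 57% of Orbis, so Sven controls Orbis.
In Vantage, Sven's side holds only 8%, not > 50%.
So Sven does not control Vantage.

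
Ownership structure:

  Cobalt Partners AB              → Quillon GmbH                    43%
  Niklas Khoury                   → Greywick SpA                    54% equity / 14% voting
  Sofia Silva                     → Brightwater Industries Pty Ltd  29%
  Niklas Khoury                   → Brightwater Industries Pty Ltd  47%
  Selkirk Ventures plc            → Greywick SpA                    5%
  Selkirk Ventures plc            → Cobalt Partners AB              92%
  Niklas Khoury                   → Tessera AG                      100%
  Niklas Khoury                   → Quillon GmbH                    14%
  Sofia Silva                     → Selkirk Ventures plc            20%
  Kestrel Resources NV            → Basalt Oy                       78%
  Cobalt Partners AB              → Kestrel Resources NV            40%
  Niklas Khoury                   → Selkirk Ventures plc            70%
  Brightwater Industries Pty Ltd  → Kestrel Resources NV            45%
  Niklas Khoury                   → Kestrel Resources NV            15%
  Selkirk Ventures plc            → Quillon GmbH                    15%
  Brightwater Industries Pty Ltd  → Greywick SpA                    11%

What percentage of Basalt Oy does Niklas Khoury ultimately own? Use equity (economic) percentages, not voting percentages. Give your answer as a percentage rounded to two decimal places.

Niklas reaches Basalt along 3 paths.
Via Brightwater → Kestrel: 47% × 45% × 78% = 16.497%.
Via Kestrel: 15% × 78% = 11.7%.
Via Selkirk → Cobalt → Kestrel: 70% × 92% × 40% × 78% = 20.0928%.
Total: 16.497% + 11.7% + 20.0928% = 48.2898%.
Rounded: 48.29%.

48.29%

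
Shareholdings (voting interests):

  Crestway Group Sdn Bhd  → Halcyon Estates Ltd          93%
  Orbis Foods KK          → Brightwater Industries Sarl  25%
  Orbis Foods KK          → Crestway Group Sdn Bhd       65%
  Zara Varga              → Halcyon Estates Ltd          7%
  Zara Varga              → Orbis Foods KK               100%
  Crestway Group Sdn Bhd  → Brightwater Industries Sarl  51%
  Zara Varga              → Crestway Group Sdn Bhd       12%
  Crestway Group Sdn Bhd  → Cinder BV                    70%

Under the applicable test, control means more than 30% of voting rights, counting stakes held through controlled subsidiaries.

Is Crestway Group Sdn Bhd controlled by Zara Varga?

Zara holds 100% of Orbis, so Zara controls Orbis.
Zara and Orbis together hold 12% + 65% = 77% of Crestway, so Zara controls Crestway.

Yes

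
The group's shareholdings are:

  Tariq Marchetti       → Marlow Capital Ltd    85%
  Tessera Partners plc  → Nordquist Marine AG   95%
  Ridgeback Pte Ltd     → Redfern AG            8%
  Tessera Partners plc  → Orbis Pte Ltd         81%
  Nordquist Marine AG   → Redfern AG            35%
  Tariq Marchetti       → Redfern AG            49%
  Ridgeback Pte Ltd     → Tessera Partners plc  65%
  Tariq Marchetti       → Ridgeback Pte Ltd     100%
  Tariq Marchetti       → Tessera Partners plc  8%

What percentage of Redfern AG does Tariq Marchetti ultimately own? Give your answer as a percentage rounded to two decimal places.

Tariq reaches Redfern along 4 paths.
Via Tessera → Nordquist: 8% × 95% × 35% = 2.66%.
Via Ridgeback → Tessera → Nordquist: 100% × 65% × 95% × 35% = 21.6125%.
Direct stake: 49% = 49%.
Via Ridgeback: 100% × 8% = 8%.
Total: 2.66% + 21.6125% + 49% + 8% = 81.2725%.
Rounded: 81.27%.

81.27%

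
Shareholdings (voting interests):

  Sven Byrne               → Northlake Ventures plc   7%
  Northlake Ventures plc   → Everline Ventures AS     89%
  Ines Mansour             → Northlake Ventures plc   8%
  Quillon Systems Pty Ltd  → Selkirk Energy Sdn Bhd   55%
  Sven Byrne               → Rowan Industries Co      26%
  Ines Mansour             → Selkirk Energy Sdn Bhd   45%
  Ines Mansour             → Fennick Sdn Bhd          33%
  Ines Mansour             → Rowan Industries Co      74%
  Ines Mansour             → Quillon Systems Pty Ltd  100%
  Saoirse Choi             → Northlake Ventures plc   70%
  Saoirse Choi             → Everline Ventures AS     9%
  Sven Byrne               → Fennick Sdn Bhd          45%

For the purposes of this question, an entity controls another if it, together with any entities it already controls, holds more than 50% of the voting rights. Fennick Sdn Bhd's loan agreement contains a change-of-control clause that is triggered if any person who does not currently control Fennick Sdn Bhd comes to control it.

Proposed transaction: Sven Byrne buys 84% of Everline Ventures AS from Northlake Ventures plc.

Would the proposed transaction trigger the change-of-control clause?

No

The purchase adds only to Sven's holdings (Northlake's stake shrinks), so Sven is the only person who could newly come to control Fennick.
Sven's largest direct stake is 45% in Fennick, which does not meet the threshold, so Sven controls no company.
In Fennick, Sven's side holds only 45%, not > 50%.
So before the transaction, Sven does not control Fennick.
After the purchase, Sven holds 84% of Everline directly, and Northlake's stake falls to 5%.
Sven holds 84% of Everline, so Sven controls Everline.
After the transaction, Sven's side holds 45% of Fennick, not > 50%, so Sven still does not control Fennick.
No new person acquires control, so the clause is not triggered.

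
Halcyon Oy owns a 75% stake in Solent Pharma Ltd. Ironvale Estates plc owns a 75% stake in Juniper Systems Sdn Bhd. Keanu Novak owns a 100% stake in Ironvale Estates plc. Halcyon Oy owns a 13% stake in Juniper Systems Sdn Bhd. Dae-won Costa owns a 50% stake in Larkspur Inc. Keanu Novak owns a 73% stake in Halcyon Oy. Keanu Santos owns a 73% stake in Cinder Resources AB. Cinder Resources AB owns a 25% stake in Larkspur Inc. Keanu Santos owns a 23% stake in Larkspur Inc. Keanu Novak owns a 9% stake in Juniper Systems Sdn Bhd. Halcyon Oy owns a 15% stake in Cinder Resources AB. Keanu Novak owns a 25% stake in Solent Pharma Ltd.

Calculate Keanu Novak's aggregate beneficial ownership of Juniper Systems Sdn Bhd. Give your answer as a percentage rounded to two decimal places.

93.49%

Keanu Novak reaches Juniper along 3 paths.
Direct stake: 9% = 9%.
Via Halcyon: 73% × 13% = 9.49%.
Via Ironvale: 100% × 75% = 75%.
Total: 9% + 9.49% + 75% = 93.49%.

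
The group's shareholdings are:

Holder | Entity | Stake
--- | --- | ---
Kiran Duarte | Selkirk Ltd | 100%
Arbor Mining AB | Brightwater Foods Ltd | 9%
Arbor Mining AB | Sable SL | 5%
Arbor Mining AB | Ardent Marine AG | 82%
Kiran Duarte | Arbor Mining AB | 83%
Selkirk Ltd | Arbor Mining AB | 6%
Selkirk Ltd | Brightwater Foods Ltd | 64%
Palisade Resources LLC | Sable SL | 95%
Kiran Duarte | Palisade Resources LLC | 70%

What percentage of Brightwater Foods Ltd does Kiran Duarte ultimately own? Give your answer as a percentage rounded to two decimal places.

72.01%

Kiran reaches Brightwater along 3 paths.
Via Arbor: 83% × 9% = 7.47%.
Via Selkirk → Arbor: 100% × 6% × 9% = 0.54%.
Via Selkirk: 100% × 64% = 64%.
Total: 7.47% + 0.54% + 64% = 72.01%.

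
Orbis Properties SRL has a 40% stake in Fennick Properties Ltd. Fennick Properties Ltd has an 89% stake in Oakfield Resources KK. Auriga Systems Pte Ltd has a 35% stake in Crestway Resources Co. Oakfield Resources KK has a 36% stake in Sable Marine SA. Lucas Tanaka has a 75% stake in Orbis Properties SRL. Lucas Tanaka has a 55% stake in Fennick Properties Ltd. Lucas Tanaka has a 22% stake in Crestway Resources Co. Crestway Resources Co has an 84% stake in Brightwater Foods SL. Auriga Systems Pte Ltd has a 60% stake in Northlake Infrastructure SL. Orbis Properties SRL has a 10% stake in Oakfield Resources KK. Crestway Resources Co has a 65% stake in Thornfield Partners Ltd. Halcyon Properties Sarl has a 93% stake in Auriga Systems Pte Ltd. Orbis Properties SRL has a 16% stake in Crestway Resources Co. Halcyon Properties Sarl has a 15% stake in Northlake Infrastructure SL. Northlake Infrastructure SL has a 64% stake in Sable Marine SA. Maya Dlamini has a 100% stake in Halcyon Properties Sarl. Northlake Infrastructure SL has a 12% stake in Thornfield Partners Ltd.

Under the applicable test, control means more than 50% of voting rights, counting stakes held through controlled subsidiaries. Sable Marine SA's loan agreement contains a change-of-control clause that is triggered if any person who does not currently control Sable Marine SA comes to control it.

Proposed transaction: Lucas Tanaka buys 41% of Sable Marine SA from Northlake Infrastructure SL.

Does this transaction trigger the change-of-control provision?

Yes

The purchase adds only to Lucas's holdings (Northlake's stake shrinks), so Lucas is the only person who could newly come to control Sable.
Lucas holds 75% of Orbis, so Lucas controls Orbis.
Lucas and Orbis together hold 55% + 40% = 95% of Fennick, so Lucas controls Fennick.
Orbis and Fennick together hold 10% + 89% = 99% of Oakfield, so Lucas controls Oakfield.
In Sable, Lucas's side holds only 36%, not > 50%.
So before the transaction, Lucas does not control Sable.
After the purchase, Lucas holds 41% of Sable directly, and Northlake's stake falls to 23%.
Oakfield and Lucas together hold 36% + 41% = 77% of Sable, so Lucas controls Sable.
Lucas did not control Sable before and does after, so the clause is triggered.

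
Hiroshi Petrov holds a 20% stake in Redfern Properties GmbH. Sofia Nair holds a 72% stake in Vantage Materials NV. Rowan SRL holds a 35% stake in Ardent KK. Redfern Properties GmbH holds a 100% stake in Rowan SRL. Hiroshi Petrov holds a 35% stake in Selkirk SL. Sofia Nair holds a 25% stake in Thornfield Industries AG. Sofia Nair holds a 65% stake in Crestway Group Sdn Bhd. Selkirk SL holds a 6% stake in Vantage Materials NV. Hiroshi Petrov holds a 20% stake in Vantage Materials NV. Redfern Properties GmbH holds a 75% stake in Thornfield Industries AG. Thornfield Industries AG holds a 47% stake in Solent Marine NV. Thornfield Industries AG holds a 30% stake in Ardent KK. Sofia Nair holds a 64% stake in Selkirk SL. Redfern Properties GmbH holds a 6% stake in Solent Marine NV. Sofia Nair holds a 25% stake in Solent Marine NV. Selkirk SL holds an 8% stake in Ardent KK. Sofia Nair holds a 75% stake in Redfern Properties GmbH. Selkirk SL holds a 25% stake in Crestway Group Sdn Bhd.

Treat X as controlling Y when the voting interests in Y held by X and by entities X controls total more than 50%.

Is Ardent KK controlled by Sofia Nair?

Yes

Sofia holds 75% of Redfern, so Sofia controls Redfern.
Sofia and Redfern together hold 25% + 75% = 100% of Thornfield, so Sofia controls Thornfield.
Sofia holds 64% of Selkirk, so Sofia controls Selkirk.
Redfern holds 100% of Rowan, so Sofia controls Rowan.
Thornfield and Selkirk and Rowan together hold 30% + 8% + 35% = 73% of Ardent, so Sofia controls Ardent.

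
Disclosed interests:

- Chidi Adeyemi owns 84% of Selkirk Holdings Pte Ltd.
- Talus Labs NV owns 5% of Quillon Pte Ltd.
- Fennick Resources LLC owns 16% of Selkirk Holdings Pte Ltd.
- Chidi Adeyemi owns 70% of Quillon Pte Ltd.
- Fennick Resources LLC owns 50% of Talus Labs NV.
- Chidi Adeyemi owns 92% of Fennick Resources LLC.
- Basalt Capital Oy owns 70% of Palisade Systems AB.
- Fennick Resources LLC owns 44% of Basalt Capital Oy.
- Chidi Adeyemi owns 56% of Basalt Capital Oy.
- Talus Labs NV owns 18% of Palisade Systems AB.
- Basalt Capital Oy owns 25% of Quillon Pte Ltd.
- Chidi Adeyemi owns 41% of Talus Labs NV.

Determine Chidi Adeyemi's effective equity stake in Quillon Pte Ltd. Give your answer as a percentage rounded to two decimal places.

Chidi reaches Quillon along 5 paths.
Via Basalt: 56% × 25% = 14%.
Via Fennick → Basalt: 92% × 44% × 25% = 10.12%.
Direct stake: 70% = 70%.
Via Fennick → Talus: 92% × 50% × 5% = 2.3%.
Via Talus: 41% × 5% = 2.05%.
Total: 14% + 10.12% + 70% + 2.3% + 2.05% = 98.47%.

98.47%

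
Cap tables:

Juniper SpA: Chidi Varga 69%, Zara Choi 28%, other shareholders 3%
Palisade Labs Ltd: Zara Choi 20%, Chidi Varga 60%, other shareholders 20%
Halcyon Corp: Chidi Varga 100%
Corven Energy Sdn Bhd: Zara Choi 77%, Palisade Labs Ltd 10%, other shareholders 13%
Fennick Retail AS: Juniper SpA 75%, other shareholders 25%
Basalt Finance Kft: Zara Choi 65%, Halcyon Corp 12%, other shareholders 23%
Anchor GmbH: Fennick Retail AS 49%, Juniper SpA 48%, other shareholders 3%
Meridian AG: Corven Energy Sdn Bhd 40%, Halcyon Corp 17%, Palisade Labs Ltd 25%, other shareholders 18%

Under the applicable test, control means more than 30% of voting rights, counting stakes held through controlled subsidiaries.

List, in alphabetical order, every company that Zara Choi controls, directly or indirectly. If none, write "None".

Zara holds 77% of Corven, so Zara controls Corven.
Zara holds 65% of Basalt, so Zara controls Basalt.
Corven holds 40% of Meridian, so Zara controls Meridian.
No other company's threshold is met.

Basalt Finance Kft, Corven Energy Sdn Bhd, Meridian AG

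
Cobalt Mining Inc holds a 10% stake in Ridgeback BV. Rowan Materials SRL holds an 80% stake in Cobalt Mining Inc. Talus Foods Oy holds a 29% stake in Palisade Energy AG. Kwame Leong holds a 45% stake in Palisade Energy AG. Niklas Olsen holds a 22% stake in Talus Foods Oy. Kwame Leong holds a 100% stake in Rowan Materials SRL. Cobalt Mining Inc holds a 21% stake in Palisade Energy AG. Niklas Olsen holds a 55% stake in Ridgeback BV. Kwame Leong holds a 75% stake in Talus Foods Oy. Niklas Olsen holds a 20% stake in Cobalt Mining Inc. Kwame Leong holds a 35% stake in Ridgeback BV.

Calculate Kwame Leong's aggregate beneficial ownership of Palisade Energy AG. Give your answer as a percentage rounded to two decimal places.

Kwame reaches Palisade along 3 paths.
Via Rowan → Cobalt: 100% × 80% × 21% = 16.8%.
Direct stake: 45% = 45%.
Via Talus: 75% × 29% = 21.75%.
Total: 16.8% + 45% + 21.75% = 83.55%.

83.55%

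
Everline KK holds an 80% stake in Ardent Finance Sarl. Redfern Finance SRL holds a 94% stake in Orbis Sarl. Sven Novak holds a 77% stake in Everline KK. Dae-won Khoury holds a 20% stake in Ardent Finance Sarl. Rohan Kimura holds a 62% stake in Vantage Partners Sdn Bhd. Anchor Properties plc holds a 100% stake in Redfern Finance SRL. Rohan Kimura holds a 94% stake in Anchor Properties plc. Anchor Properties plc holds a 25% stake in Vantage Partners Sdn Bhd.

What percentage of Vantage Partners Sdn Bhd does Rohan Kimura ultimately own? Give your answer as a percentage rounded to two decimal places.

Rohan reaches Vantage along 2 paths.
Direct stake: 62% = 62%.
Via Anchor: 94% × 25% = 23.5%.
Total: 62% + 23.5% = 85.5%.
Rounded: 85.50%.

85.50%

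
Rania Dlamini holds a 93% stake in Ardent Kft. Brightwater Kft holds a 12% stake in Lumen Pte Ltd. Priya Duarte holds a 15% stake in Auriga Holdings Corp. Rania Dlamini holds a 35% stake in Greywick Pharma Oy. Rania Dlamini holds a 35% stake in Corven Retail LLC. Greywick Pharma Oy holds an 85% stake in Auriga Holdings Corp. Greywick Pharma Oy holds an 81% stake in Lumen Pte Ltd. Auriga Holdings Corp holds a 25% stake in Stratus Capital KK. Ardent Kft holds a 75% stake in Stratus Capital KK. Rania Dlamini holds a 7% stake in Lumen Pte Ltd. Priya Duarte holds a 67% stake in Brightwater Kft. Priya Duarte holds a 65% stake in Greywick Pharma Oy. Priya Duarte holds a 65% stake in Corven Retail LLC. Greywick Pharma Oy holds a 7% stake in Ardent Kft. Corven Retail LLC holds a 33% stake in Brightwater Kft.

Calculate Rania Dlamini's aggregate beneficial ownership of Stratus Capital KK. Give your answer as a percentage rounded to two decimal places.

Rania reaches Stratus along 3 paths.
Via Greywick → Ardent: 35% × 7% × 75% = 1.8375%.
Via Ardent: 93% × 75% = 69.75%.
Via Greywick → Auriga: 35% × 85% × 25% = 7.4375%.
Total: 1.8375% + 69.75% + 7.4375% = 79.025%.
Rounded: 79.03%.

79.03%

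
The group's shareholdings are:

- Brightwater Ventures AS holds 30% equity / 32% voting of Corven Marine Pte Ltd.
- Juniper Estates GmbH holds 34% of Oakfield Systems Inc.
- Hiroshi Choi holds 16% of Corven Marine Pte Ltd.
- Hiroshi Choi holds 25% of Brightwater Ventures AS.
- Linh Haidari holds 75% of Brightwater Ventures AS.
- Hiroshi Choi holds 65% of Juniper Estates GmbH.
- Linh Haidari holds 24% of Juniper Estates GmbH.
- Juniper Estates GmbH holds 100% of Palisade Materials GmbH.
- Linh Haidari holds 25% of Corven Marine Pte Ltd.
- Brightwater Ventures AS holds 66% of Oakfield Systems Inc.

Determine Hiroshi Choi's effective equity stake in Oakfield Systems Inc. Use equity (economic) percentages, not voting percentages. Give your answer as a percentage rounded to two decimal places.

Hiroshi reaches Oakfield along 2 paths.
Via Juniper: 65% × 34% = 22.1%.
Via Brightwater: 25% × 66% = 16.5%.
Total: 22.1% + 16.5% = 38.6%.
Rounded: 38.60%.

38.60%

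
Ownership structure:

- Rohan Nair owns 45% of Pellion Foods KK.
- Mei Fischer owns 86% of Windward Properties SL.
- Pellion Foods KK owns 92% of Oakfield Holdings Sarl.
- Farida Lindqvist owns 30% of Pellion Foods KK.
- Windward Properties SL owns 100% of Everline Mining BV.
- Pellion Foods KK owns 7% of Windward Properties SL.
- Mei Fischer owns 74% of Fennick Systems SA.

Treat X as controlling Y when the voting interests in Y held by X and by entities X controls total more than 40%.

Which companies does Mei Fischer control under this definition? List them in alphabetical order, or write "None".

Mei holds 74% of Fennick, so Mei controls Fennick.
Mei holds 86% of Windward, so Mei controls Windward.
Windward holds 100% of Everline, so Mei controls Everline.
No other company's threshold is met.

Everline Mining BV, Fennick Systems SA, Windward Properties SL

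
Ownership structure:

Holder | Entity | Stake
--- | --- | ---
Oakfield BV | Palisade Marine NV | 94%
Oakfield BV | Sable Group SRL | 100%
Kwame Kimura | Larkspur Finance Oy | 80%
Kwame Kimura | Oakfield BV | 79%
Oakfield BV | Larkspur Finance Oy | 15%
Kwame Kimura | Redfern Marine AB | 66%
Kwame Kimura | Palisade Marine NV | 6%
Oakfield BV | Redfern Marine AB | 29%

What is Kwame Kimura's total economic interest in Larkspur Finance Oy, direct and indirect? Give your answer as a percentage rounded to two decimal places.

Kwame reaches Larkspur along 2 paths.
Direct stake: 80% = 80%.
Via Oakfield: 79% × 15% = 11.85%.
Total: 80% + 11.85% = 91.85%.

91.85%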